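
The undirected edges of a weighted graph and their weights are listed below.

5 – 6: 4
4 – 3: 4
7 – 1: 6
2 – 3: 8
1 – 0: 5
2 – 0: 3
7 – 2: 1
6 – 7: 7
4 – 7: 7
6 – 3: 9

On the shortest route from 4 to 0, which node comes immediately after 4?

7

Candidate routes:
4 - 3 - 2 - 0: 4+8+3 = 15
4 - 7 - 2 - 0: 7+1+3 = 11
The minimum is 11 via 4 - 7 - 2 - 0.
So from 4 the first move is to 7.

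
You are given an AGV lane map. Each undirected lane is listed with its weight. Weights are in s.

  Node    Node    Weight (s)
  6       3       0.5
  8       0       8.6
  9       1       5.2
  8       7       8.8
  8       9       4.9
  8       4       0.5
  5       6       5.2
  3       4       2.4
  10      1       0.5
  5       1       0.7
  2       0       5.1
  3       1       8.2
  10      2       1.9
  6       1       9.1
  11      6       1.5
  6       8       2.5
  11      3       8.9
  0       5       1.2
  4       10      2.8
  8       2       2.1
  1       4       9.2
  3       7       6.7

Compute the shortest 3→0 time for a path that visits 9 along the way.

14.9 s

Best 3 to 9: 3–4–8–9 costing 7.8
Best 9 to 0: 9–1–5–0 costing 7.1
Total via 9: 7.8 + 7.1 = 14.9 s.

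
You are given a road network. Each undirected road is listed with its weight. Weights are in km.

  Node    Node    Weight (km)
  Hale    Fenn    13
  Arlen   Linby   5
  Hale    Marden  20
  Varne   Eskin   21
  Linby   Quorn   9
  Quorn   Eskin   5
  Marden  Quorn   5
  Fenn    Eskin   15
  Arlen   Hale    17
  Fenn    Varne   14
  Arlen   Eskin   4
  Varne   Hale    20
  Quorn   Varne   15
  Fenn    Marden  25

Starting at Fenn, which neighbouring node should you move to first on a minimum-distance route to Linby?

Eskin

Compare a few routes:
Fenn → Eskin → Quorn → Linby: 15+5+9 = 29
Fenn → Hale → Arlen → Linby: 13+17+5 = 35
Fenn → Eskin → Arlen → Linby: 15+4+5 = 24
Fenn → Varne → Quorn → Linby: 14+15+9 = 38
The minimum is 24 km via Fenn → Eskin → Arlen → Linby.
So from Fenn the first move is to Eskin.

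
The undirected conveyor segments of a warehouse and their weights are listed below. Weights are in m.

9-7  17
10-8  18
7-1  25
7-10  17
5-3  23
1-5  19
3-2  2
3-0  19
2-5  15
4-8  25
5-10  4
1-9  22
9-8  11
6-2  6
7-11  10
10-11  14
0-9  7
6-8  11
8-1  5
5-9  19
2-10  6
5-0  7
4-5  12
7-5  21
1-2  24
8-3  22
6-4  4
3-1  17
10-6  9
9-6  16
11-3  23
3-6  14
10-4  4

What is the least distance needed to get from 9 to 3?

Shortest distances from 9:
9: 0
0: 7  (via 9)
8: 11  (via 9)
5: 14  (via 0)
1: 16  (via 8)
6: 16  (via 9)
7: 17  (via 9)
10: 18  (via 5)
4: 20  (via 6)
2: 22  (via 6)
3: 24  (via 2)
Shortest route: 9 → 6 → 2 → 3 = 24 m.

24 m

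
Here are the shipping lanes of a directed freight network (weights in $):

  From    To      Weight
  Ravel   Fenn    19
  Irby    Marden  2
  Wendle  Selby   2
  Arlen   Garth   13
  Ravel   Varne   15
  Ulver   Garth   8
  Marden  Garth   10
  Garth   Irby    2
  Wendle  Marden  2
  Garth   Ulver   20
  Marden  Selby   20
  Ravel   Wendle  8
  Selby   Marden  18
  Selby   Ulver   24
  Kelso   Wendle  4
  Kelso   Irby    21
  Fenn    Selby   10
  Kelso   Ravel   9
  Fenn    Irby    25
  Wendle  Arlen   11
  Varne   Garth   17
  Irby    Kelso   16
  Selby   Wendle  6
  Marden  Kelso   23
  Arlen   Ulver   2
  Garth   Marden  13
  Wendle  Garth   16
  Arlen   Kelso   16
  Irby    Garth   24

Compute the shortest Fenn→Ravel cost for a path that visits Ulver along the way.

$64

Shortest Fenn→Ulver: Fenn → Selby → Wendle → Arlen → Ulver = 29
Best Ulver to Ravel: Ulver → Garth → Irby → Kelso → Ravel costing 35
Total via Ulver: 29 + 35 = $64.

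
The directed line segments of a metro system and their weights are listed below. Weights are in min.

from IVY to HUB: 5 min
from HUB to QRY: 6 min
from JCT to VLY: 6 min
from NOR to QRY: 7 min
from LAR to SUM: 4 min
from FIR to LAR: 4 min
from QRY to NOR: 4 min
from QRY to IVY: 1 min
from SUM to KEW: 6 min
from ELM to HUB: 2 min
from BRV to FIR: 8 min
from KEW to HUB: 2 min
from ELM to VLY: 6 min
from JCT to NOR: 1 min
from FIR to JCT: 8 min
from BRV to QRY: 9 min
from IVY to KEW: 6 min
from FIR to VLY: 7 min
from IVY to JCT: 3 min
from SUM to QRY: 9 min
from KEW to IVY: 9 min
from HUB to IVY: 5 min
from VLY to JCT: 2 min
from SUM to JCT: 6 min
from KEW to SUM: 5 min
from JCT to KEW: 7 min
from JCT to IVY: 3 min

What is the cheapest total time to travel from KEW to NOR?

Enumerating some paths:
KEW - HUB - IVY - JCT - NOR: 2+5+3+1 = 11
KEW - HUB - QRY - NOR: 2+6+4 = 12
KEW - SUM - JCT - NOR: 5+6+1 = 12
The minimum is 11 min via KEW - HUB - IVY - JCT - NOR.

11 min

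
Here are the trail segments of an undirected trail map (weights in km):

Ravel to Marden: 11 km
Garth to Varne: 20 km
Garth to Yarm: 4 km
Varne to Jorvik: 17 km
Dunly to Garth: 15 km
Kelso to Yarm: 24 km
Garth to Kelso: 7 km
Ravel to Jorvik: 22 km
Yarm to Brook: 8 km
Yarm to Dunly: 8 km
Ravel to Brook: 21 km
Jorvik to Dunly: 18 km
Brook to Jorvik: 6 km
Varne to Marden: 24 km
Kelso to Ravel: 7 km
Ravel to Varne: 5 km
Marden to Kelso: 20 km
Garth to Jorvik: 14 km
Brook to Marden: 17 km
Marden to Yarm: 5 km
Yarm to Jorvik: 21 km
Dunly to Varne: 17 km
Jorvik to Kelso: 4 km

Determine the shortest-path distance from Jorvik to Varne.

16 km

Enumerating some paths:
Jorvik–Varne: 17 = 17
Jorvik–Kelso–Ravel–Varne: 4+7+5 = 16
The minimum is 16 km via Jorvik–Kelso–Ravel–Varne.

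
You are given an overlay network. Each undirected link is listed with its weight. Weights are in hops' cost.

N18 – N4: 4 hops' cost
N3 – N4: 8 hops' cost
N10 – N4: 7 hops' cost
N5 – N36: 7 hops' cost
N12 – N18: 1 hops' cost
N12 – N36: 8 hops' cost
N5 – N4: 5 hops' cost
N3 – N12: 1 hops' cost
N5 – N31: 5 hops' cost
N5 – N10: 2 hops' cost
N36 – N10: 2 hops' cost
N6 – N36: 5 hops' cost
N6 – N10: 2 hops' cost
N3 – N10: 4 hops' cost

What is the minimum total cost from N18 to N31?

13 hops' cost

Settle nodes by increasing distance from N18:
N18: 0
N12: 1  (via N18)
N3: 2  (via N12)
N4: 4  (via N18)
N10: 6  (via N3)
N6: 8  (via N10)
N5: 8  (via N10)
N36: 8  (via N10)
N31: 13  (via N5)
Shortest route: N18–N12–N3–N10–N5–N31 = 13 hops' cost.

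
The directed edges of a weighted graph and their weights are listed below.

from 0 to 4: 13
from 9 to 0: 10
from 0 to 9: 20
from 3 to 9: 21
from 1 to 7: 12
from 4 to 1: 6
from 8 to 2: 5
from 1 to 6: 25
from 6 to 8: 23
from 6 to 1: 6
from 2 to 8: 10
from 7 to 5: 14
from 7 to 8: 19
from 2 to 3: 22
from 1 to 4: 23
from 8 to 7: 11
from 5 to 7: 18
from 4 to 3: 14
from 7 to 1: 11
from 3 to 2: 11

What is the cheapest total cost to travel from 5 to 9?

85

Running Dijkstra from 5:
5: 0
7: 18  (via 5)
1: 29  (via 7)
8: 37  (via 7)
2: 42  (via 8)
4: 52  (via 1)
6: 54  (via 1)
3: 64  (via 2)
9: 85  (via 3)
Shortest route: 5–7–8–2–3–9 = 85.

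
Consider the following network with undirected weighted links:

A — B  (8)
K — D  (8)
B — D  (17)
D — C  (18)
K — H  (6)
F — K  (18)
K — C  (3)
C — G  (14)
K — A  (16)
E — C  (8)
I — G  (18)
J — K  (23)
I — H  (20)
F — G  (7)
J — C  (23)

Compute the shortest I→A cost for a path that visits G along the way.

51

Best I to G: I → G costing 18
Best G to A: G → C → K → A costing 33
Total via G: 18 + 33 = 51.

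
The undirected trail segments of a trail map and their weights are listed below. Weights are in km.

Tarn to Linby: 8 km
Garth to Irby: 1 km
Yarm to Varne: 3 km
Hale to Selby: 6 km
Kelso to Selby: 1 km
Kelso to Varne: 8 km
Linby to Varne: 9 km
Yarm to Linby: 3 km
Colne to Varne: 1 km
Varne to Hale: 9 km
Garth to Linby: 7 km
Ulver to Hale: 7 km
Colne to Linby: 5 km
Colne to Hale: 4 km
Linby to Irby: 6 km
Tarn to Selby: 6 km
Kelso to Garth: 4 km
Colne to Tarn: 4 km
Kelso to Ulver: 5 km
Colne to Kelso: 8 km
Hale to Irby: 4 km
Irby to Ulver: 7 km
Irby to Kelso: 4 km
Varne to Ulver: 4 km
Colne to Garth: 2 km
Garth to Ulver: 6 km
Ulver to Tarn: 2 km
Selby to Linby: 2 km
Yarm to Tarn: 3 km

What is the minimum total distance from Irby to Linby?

6 km

Compare a few routes:
Irby–Linby: 6 = 6
Irby–Garth–Colne–Linby: 1+2+5 = 8
Irby–Kelso–Selby–Linby: 4+1+2 = 7
Cheapest is Irby–Linby at 6 km.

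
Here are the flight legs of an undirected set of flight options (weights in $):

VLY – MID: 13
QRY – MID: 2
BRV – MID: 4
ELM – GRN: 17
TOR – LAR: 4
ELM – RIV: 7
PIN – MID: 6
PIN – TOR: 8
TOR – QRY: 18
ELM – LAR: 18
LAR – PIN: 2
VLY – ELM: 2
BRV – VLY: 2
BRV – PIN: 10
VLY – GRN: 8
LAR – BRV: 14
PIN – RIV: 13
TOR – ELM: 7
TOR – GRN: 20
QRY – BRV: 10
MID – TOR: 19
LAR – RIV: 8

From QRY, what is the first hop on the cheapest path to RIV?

MID

Enumerating some paths:
QRY - MID - BRV - VLY - ELM - RIV: 2+4+2+2+7 = 17
QRY - MID - PIN - LAR - RIV: 2+6+2+8 = 18
The minimum is $17 via QRY - MID - BRV - VLY - ELM - RIV.
So from QRY the first move is to MID.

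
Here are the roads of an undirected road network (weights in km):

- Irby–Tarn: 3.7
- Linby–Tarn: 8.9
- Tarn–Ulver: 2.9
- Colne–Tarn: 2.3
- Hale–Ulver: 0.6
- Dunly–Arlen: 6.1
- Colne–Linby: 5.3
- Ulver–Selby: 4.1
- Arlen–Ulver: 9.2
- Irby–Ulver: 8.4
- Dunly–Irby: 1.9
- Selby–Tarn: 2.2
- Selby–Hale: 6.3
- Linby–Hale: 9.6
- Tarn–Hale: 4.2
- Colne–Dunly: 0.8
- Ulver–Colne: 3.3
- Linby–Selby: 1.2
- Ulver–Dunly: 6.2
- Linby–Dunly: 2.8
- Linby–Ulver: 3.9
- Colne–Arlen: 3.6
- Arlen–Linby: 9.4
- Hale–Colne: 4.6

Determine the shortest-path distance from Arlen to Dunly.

Compare a few routes:
Arlen → Colne → Dunly: 3.6+0.8 = 4.4
Arlen → Dunly: 6.1 = 6.1
The minimum is 4.4 km via Arlen → Colne → Dunly.

4.4 km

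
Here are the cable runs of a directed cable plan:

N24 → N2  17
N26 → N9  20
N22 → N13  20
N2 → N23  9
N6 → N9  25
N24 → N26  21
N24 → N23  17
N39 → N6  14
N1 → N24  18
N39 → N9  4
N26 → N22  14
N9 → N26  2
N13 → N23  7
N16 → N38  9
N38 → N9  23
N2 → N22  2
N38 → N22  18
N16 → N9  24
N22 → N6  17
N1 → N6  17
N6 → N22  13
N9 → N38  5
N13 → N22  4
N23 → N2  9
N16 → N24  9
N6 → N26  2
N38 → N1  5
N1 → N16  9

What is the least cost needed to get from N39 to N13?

Compare a few routes:
N39 - N9 - N26 - N22 - N13: 4+2+14+20 = 40
N39 - N6 - N22 - N13: 14+13+20 = 47
The minimum is 40 via N39 - N9 - N26 - N22 - N13.

40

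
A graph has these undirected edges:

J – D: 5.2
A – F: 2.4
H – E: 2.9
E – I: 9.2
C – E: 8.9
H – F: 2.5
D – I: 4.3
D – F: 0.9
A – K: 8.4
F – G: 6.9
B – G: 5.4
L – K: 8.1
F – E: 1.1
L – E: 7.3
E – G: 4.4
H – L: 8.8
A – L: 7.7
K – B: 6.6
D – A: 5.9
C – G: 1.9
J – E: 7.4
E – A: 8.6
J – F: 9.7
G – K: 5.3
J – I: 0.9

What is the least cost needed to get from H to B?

Settle nodes by increasing distance from H:
H: 0
F: 2.5  (via H)
E: 2.9  (via H)
D: 3.4  (via F)
A: 4.9  (via F)
G: 7.3  (via E)
I: 7.7  (via D)
J: 8.6  (via D)
L: 8.8  (via H)
C: 9.2  (via G)
K: 12.6  (via G)
B: 12.7  (via G)
Shortest route: H → E → G → B = 12.7.

12.7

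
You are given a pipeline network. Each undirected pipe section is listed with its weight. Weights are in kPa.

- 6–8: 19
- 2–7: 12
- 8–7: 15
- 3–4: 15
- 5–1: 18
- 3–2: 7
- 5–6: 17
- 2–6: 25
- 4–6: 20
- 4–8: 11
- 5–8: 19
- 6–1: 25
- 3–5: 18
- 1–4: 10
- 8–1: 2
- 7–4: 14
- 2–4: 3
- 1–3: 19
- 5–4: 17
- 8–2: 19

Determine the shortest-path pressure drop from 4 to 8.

11 kPa

Compare a few routes:
4 → 1 → 8: 10+2 = 12
4 → 8: 11 = 11
4 → 2 → 8: 3+19 = 22
Cheapest is 4 → 8 at 11 kPa.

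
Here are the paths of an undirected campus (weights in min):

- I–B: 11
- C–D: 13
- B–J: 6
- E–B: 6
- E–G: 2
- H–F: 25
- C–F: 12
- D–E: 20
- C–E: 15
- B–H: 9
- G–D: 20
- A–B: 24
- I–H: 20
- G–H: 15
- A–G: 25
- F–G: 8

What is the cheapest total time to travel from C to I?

32 min

Enumerating some paths:
C → E → B → I: 15+6+11 = 32
C → E → B → H → I: 15+6+9+20 = 50
C → F → G → E → B → I: 12+8+2+6+11 = 39
Cheapest is C → E → B → I at 32 min.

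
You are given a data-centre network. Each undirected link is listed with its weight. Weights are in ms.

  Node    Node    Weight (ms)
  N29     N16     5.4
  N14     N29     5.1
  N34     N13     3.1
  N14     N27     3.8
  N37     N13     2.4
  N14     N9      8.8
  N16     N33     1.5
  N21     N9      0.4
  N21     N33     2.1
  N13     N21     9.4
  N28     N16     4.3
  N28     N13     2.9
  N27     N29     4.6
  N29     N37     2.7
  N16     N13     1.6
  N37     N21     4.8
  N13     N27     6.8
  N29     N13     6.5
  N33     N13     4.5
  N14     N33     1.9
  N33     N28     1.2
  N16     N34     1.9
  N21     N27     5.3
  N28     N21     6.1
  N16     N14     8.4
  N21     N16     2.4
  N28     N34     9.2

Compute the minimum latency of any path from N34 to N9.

Settle nodes by increasing distance from N34:
N34: 0
N16: 1.9  (via N34)
N13: 3.1  (via N34)
N33: 3.4  (via N16)
N21: 4.3  (via N16)
N28: 4.6  (via N33)
N9: 4.7  (via N21)
Shortest route: N34–N16–N21–N9 = 4.7 ms.

4.7 ms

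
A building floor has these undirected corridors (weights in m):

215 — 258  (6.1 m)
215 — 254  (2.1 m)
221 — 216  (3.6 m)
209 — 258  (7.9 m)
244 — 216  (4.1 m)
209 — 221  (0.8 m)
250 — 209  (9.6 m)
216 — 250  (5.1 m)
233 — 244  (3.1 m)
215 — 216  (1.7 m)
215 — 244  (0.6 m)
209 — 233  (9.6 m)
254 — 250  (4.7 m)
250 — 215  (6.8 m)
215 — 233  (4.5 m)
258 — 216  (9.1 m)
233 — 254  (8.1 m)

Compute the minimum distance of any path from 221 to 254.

7.4 m

Compare a few routes:
221 → 216 → 215 → 254: 3.6+1.7+2.1 = 7.4
221 → 216 → 244 → 215 → 254: 3.6+4.1+0.6+2.1 = 10.4
221 → 216 → 250 → 254: 3.6+5.1+4.7 = 13.4
Cheapest is 221 → 216 → 215 → 254 at 7.4 m.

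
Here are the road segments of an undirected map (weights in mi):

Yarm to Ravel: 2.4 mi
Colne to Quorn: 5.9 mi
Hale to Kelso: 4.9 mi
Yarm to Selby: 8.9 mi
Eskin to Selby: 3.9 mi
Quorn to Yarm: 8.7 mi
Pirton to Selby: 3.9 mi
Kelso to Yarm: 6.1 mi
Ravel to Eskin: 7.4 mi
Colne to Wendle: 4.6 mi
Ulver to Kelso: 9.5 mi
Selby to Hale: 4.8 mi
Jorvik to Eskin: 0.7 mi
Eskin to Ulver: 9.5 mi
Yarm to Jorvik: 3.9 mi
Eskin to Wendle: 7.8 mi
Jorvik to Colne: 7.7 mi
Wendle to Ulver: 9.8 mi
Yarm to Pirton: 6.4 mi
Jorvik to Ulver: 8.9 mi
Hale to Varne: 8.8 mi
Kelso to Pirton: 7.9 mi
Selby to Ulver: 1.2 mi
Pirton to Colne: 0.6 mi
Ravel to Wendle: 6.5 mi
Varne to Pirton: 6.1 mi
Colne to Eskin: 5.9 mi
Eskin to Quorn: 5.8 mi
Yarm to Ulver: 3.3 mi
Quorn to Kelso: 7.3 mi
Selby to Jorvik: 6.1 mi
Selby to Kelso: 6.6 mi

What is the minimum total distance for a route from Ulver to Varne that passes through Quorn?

23.5 mi

Best Ulver to Quorn: Ulver → Selby → Eskin → Quorn costing 10.9
Best Quorn to Varne: Quorn → Colne → Pirton → Varne costing 12.6
Total via Quorn: 10.9 + 12.6 = 23.5 mi.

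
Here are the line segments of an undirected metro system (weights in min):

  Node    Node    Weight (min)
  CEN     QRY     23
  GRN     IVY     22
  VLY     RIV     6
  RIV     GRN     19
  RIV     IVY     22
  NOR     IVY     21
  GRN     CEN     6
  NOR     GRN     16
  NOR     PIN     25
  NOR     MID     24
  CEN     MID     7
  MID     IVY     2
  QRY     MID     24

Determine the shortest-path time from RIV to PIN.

Enumerating some paths:
RIV - IVY - MID - CEN - GRN - NOR - PIN: 22+2+7+6+16+25 = 78
RIV - IVY - NOR - PIN: 22+21+25 = 68
RIV - IVY - MID - NOR - PIN: 22+2+24+25 = 73
RIV - GRN - NOR - PIN: 19+16+25 = 60
Cheapest is RIV - GRN - NOR - PIN at 60 min.

60 min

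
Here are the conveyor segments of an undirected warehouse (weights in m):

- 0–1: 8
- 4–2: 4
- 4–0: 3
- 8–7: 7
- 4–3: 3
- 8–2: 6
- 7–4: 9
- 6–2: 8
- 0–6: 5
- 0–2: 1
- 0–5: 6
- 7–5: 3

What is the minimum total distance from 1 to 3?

14 m

Running Dijkstra from 1:
1: 0
0: 8  (via 1)
2: 9  (via 0)
4: 11  (via 0)
6: 13  (via 0)
3: 14  (via 4)
Shortest route: 1–0–4–3 = 14 m.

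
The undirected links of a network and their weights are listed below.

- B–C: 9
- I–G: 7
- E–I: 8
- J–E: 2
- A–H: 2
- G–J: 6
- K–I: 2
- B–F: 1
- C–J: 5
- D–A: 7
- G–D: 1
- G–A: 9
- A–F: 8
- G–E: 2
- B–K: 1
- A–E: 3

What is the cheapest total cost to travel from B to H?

Compare a few routes:
B → K → I → E → A → H: 1+2+8+3+2 = 16
B → F → A → H: 1+8+2 = 11
B → K → I → G → E → A → H: 1+2+7+2+3+2 = 17
The minimum is 11 via B → F → A → H.

11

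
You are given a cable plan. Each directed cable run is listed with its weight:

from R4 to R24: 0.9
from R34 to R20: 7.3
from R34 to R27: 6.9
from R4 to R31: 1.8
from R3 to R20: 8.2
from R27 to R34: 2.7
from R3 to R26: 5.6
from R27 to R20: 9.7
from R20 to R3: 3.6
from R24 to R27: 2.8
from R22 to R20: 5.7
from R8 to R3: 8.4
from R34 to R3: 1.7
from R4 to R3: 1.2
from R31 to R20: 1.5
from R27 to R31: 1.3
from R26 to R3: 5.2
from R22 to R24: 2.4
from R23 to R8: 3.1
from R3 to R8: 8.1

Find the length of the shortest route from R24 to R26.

Compare a few routes:
R24 → R27 → R34 → R3 → R26: 2.8+2.7+1.7+5.6 = 12.8
R24 → R27 → R31 → R20 → R3 → R26: 2.8+1.3+1.5+3.6+5.6 = 14.8
R24 → R27 → R20 → R3 → R26: 2.8+9.7+3.6+5.6 = 21.7
The minimum is 12.8 via R24 → R27 → R34 → R3 → R26.

12.8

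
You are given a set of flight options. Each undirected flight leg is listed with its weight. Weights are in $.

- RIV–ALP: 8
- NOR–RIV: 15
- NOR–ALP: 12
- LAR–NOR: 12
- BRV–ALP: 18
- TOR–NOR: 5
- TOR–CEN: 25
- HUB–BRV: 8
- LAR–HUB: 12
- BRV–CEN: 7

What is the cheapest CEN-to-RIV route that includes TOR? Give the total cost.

$45

Best CEN to TOR: CEN → TOR costing 25
Best TOR to RIV: TOR → NOR → RIV costing 20
Total via TOR: 25 + 20 = $45.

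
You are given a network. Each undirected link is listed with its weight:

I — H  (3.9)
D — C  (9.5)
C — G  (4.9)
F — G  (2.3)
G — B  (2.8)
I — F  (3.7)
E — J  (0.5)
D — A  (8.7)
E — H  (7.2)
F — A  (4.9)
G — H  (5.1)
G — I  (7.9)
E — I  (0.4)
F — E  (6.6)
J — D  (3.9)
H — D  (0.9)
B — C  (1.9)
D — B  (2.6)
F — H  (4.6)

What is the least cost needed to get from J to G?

6.9

Running Dijkstra from J:
J: 0
E: 0.5  (via J)
I: 0.9  (via E)
D: 3.9  (via J)
F: 4.6  (via I)
H: 4.8  (via I)
B: 6.5  (via D)
G: 6.9  (via F)
Shortest route: J–E–I–F–G = 6.9.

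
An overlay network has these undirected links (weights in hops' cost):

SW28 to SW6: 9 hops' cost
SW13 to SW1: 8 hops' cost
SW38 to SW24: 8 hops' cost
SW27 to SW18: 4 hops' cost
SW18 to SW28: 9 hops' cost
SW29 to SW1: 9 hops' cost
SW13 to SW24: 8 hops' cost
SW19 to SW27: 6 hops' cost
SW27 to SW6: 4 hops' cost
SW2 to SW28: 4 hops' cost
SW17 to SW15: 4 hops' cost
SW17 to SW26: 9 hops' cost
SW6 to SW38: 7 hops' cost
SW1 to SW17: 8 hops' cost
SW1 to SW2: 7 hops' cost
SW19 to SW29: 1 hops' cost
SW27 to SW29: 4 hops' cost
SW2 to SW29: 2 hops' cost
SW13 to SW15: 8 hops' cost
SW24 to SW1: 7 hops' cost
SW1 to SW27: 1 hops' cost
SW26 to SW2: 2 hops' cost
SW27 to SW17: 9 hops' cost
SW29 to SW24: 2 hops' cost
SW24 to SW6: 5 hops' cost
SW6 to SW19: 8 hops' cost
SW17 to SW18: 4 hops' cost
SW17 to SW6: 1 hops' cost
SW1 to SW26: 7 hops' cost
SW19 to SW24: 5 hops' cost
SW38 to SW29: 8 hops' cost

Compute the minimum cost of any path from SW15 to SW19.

Shortest distances from SW15:
SW15: 0
SW17: 4  (via SW15)
SW6: 5  (via SW17)
SW13: 8  (via SW15)
SW18: 8  (via SW17)
SW27: 9  (via SW6)
SW24: 10  (via SW6)
SW1: 10  (via SW27)
SW38: 12  (via SW6)
SW29: 12  (via SW24)
SW26: 13  (via SW17)
SW19: 13  (via SW6)
Shortest route: SW15 → SW17 → SW6 → SW19 = 13 hops' cost.

13 hops' cost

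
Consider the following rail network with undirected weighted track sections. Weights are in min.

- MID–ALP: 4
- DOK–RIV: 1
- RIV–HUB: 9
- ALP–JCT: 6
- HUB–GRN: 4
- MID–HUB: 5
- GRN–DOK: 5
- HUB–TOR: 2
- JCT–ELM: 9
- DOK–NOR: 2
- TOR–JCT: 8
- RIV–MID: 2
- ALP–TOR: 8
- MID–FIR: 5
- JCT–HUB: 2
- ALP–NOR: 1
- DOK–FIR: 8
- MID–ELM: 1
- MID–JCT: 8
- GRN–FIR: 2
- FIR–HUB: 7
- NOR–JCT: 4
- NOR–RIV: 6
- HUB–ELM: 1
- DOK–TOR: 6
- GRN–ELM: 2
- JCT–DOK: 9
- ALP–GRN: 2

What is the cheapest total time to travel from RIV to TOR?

Compare a few routes:
RIV–DOK–TOR: 1+6 = 7
RIV–MID–ELM–HUB–TOR: 2+1+1+2 = 6
The minimum is 6 min via RIV–MID–ELM–HUB–TOR.

6 min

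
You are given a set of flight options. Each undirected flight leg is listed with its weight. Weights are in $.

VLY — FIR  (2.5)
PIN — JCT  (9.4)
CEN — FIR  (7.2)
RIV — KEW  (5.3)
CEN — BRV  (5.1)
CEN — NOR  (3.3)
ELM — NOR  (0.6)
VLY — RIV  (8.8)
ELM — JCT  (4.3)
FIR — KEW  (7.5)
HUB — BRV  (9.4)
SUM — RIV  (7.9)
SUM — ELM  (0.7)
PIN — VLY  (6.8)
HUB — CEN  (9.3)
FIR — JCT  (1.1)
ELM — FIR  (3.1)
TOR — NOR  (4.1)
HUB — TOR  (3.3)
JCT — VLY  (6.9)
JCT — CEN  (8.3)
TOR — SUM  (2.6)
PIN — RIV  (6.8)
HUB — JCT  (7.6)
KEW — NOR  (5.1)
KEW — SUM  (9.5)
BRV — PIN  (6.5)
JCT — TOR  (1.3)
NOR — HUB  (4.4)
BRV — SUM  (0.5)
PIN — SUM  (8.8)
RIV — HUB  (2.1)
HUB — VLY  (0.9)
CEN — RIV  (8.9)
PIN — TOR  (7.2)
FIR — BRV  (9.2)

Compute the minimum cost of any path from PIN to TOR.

$7.2

Settle nodes by increasing distance from PIN:
PIN: 0
BRV: 6.5  (via PIN)
VLY: 6.8  (via PIN)
RIV: 6.8  (via PIN)
SUM: 7  (via BRV)
TOR: 7.2  (via PIN)
Shortest route: PIN–TOR = $7.2.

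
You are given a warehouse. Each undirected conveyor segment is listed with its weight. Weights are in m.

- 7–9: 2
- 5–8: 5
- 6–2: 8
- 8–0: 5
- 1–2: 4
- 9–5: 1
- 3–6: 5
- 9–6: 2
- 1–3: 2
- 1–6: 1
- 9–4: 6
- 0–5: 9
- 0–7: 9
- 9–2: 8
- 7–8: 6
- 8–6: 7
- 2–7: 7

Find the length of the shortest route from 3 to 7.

7 m

Compare a few routes:
3 - 1 - 6 - 9 - 7: 2+1+2+2 = 7
3 - 6 - 9 - 7: 5+2+2 = 9
3 - 1 - 2 - 7: 2+4+7 = 13
3 - 1 - 2 - 9 - 7: 2+4+8+2 = 16
Cheapest is 3 - 1 - 6 - 9 - 7 at 7 m.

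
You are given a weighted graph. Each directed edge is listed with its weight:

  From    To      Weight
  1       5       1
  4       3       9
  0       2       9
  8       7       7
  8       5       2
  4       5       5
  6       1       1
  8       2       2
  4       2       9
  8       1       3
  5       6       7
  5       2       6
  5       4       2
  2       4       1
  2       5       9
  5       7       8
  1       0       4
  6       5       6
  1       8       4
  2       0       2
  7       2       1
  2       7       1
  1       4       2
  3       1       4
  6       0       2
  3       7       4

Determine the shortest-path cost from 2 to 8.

Shortest distances from 2:
2: 0
4: 1  (via 2)
7: 1  (via 2)
0: 2  (via 2)
5: 6  (via 4)
3: 10  (via 4)
6: 13  (via 5)
1: 14  (via 3)
8: 18  (via 1)
Shortest route: 2 → 4 → 3 → 1 → 8 = 18.

18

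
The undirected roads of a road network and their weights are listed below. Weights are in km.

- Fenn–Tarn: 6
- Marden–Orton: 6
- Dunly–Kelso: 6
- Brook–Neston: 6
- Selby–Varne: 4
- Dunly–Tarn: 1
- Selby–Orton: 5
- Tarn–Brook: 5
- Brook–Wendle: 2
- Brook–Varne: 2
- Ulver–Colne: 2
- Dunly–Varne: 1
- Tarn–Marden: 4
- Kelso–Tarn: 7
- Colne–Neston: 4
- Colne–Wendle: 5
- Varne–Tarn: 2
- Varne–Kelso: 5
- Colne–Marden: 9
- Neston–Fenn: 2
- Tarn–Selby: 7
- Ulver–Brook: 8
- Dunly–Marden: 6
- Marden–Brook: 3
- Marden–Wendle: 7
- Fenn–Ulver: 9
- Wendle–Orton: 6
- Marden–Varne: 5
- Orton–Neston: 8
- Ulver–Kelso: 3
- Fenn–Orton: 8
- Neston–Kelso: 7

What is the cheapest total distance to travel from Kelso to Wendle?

9 km

Running Dijkstra from Kelso:
Kelso: 0
Ulver: 3  (via Kelso)
Colne: 5  (via Ulver)
Varne: 5  (via Kelso)
Dunly: 6  (via Kelso)
Neston: 7  (via Kelso)
Brook: 7  (via Varne)
Tarn: 7  (via Kelso)
Fenn: 9  (via Neston)
Selby: 9  (via Varne)
Wendle: 9  (via Brook)
Shortest route: Kelso → Varne → Brook → Wendle = 9 km.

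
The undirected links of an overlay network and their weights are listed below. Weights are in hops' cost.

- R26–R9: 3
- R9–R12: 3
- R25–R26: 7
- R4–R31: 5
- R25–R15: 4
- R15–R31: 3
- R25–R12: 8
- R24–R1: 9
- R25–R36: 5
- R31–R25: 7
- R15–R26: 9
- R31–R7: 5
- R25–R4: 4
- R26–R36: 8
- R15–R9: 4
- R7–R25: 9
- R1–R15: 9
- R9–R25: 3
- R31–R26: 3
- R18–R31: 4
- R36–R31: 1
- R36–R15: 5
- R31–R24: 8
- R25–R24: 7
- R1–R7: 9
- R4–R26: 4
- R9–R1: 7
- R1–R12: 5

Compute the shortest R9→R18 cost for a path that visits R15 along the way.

Best R9 to R15: R9–R15 costing 4
Shortest R15→R18: R15–R31–R18 = 7
Total via R15: 4 + 7 = 11 hops' cost.

11 hops' cost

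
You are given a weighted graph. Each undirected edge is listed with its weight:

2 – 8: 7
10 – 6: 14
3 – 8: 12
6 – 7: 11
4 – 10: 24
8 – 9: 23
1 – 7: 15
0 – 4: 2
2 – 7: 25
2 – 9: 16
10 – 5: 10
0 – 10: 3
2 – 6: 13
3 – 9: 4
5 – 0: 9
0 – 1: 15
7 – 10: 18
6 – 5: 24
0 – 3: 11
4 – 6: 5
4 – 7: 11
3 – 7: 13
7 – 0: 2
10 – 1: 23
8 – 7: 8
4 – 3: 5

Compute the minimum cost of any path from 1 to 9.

26

Compare a few routes:
1 - 7 - 0 - 4 - 3 - 9: 15+2+2+5+4 = 28
1 - 0 - 4 - 3 - 9: 15+2+5+4 = 26
1 - 0 - 3 - 9: 15+11+4 = 30
The minimum is 26 via 1 - 0 - 4 - 3 - 9.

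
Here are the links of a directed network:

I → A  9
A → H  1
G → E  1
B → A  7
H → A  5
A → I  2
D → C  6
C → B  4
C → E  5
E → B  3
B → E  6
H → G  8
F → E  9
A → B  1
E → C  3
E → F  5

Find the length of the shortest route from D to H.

18

Settle nodes by increasing distance from D:
D: 0
C: 6  (via D)
B: 10  (via C)
E: 11  (via C)
F: 16  (via E)
A: 17  (via B)
H: 18  (via A)
Shortest route: D → C → B → A → H = 18.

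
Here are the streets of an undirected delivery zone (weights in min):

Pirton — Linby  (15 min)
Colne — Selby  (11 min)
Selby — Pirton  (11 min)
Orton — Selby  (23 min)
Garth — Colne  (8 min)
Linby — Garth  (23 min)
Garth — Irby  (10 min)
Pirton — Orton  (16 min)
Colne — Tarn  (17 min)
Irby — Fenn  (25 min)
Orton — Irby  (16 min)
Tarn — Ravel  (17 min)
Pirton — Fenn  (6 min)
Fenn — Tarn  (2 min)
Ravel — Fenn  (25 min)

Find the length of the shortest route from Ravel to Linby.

Candidate routes:
Ravel–Tarn–Fenn–Pirton–Linby: 17+2+6+15 = 40
Ravel–Fenn–Pirton–Linby: 25+6+15 = 46
Cheapest is Ravel–Tarn–Fenn–Pirton–Linby at 40 min.

40 min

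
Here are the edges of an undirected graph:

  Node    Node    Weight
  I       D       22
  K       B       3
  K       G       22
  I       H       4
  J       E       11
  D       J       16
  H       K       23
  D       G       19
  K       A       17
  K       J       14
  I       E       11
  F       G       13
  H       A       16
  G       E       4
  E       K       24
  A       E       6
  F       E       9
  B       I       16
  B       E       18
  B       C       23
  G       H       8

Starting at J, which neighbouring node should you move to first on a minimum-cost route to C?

K

Candidate routes:
J → E → A → K → B → C: 11+6+17+3+23 = 60
J → E → B → C: 11+18+23 = 52
J → K → B → C: 14+3+23 = 40
The minimum is 40 via J → K → B → C.
So from J the first move is to K.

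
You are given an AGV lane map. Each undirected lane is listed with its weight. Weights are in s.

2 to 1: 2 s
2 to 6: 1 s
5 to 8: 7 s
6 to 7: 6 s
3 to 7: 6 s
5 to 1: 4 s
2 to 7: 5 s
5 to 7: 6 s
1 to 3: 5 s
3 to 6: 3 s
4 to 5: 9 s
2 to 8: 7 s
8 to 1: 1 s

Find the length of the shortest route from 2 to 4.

15 s

Compare a few routes:
2–1–8–5–4: 2+1+7+9 = 19
2–7–5–4: 5+6+9 = 20
2–1–5–4: 2+4+9 = 15
2–8–1–5–4: 7+1+4+9 = 21
Cheapest is 2–1–5–4 at 15 s.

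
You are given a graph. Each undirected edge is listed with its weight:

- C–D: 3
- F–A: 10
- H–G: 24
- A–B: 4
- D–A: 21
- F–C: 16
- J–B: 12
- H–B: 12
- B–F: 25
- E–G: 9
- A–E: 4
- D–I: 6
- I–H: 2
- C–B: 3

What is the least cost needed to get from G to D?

23

Running Dijkstra from G:
G: 0
E: 9  (via G)
A: 13  (via E)
B: 17  (via A)
C: 20  (via B)
D: 23  (via C)
Shortest route: G–E–A–B–C–D = 23.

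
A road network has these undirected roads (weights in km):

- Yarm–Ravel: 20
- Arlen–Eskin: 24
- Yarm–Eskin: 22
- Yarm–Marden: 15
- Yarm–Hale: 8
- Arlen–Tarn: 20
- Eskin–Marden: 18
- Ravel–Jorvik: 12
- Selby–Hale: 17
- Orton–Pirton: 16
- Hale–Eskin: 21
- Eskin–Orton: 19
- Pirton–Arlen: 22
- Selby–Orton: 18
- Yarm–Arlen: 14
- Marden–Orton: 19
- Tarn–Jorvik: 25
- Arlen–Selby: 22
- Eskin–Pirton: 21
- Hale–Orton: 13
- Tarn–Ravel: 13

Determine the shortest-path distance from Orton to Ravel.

41 km

Compare a few routes:
Orton → Selby → Hale → Yarm → Ravel: 18+17+8+20 = 63
Orton → Hale → Yarm → Ravel: 13+8+20 = 41
Orton → Marden → Yarm → Ravel: 19+15+20 = 54
Orton → Eskin → Yarm → Ravel: 19+22+20 = 61
Cheapest is Orton → Hale → Yarm → Ravel at 41 km.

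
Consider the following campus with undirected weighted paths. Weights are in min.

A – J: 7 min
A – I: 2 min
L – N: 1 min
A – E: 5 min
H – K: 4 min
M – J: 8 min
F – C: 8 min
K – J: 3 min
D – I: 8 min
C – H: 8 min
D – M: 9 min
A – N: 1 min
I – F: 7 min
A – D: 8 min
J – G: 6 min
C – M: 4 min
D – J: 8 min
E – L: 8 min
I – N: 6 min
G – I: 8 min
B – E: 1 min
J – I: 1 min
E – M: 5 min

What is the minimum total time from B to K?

Settle nodes by increasing distance from B:
B: 0
E: 1  (via B)
A: 6  (via E)
M: 6  (via E)
N: 7  (via A)
I: 8  (via A)
L: 8  (via N)
J: 9  (via I)
C: 10  (via M)
K: 12  (via J)
Shortest route: B → E → A → I → J → K = 12 min.

12 min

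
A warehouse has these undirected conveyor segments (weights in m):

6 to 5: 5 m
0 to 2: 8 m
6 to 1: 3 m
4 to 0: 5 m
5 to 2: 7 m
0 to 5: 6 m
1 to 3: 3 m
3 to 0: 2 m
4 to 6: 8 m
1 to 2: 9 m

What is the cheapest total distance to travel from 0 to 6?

Compare a few routes:
0 - 4 - 6: 5+8 = 13
0 - 5 - 6: 6+5 = 11
0 - 2 - 5 - 6: 8+7+5 = 20
0 - 3 - 1 - 6: 2+3+3 = 8
Cheapest is 0 - 3 - 1 - 6 at 8 m.

8 m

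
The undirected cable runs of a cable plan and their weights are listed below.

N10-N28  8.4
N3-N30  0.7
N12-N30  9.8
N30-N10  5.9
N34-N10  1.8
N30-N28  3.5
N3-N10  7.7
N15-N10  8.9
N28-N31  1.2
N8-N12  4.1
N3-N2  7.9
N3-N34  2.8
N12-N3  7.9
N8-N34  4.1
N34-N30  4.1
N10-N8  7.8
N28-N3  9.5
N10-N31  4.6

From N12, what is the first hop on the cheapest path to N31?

N3

Candidate routes:
N12 → N8 → N34 → N10 → N31: 4.1+4.1+1.8+4.6 = 14.6
N12 → N30 → N28 → N31: 9.8+3.5+1.2 = 14.5
N12 → N3 → N30 → N28 → N31: 7.9+0.7+3.5+1.2 = 13.3
The minimum is 13.3 via N12 → N3 → N30 → N28 → N31.
So from N12 the first move is to N3.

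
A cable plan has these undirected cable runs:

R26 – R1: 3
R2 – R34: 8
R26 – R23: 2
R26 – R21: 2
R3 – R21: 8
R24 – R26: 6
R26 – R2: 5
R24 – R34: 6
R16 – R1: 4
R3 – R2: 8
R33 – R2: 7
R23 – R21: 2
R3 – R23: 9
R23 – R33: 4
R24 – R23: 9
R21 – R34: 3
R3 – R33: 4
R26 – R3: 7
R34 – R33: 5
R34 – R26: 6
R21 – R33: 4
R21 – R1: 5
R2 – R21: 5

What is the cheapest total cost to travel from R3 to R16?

Shortest distances from R3:
R3: 0
R33: 4  (via R3)
R26: 7  (via R3)
R23: 8  (via R33)
R2: 8  (via R3)
R21: 8  (via R3)
R34: 9  (via R33)
R1: 10  (via R26)
R24: 13  (via R26)
R16: 14  (via R1)
Shortest route: R3–R26–R1–R16 = 14.

14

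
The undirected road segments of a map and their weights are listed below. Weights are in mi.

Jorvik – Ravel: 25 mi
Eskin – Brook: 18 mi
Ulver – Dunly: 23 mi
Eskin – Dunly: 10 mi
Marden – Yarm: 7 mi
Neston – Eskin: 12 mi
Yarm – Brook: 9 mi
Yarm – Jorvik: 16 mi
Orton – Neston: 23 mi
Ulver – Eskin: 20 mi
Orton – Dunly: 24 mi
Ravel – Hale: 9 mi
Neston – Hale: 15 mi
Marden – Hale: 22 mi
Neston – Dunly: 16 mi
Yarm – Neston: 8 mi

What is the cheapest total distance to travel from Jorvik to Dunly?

40 mi

Candidate routes:
Jorvik → Yarm → Neston → Eskin → Dunly: 16+8+12+10 = 46
Jorvik → Yarm → Neston → Dunly: 16+8+16 = 40
The minimum is 40 mi via Jorvik → Yarm → Neston → Dunly.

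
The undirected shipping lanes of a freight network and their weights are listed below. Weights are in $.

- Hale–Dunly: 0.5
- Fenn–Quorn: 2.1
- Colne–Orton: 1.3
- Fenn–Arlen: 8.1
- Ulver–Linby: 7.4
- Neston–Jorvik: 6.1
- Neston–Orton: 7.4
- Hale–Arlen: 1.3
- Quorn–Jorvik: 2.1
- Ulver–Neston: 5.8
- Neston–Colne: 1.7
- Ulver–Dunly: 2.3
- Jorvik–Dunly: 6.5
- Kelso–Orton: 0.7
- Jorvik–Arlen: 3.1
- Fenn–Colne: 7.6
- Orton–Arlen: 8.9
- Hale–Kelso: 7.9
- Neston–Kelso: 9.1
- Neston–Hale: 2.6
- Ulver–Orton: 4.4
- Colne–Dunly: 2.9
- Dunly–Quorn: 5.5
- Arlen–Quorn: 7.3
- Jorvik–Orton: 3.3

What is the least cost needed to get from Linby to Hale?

Settle nodes by increasing distance from Linby:
Linby: 0
Ulver: 7.4  (via Linby)
Dunly: 9.7  (via Ulver)
Hale: 10.2  (via Dunly)
Shortest route: Linby → Ulver → Dunly → Hale = $10.2.

$10.2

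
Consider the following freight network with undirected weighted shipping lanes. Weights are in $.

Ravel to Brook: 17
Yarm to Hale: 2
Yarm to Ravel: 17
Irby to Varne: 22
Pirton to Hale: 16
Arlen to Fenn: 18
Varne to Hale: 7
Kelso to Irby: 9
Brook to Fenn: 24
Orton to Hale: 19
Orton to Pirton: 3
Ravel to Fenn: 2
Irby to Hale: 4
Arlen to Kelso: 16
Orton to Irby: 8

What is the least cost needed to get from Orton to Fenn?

Running Dijkstra from Orton:
Orton: 0
Pirton: 3  (via Orton)
Irby: 8  (via Orton)
Hale: 12  (via Irby)
Yarm: 14  (via Hale)
Kelso: 17  (via Irby)
Varne: 19  (via Hale)
Ravel: 31  (via Yarm)
Arlen: 33  (via Kelso)
Fenn: 33  (via Ravel)
Shortest route: Orton–Irby–Hale–Yarm–Ravel–Fenn = $33.

$33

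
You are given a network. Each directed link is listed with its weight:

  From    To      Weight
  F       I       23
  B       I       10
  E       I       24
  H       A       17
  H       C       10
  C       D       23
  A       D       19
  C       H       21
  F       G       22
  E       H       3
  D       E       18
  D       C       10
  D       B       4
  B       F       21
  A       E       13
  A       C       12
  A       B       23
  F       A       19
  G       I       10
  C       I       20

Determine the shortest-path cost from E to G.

83

Enumerating some paths:
E - H - C - D - B - F - G: 3+10+23+4+21+22 = 83
E - H - A - B - F - G: 3+17+23+21+22 = 86
The minimum is 83 via E - H - C - D - B - F - G.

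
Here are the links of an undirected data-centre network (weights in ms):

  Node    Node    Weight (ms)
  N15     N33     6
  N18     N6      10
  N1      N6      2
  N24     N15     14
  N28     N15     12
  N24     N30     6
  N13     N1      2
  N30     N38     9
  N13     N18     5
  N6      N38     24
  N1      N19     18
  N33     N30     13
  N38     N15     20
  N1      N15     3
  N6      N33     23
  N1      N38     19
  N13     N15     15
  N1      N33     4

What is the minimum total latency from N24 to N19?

35 ms

Enumerating some paths:
N24 → N30 → N33 → N1 → N19: 6+13+4+18 = 41
N24 → N15 → N1 → N19: 14+3+18 = 35
The minimum is 35 ms via N24 → N15 → N1 → N19.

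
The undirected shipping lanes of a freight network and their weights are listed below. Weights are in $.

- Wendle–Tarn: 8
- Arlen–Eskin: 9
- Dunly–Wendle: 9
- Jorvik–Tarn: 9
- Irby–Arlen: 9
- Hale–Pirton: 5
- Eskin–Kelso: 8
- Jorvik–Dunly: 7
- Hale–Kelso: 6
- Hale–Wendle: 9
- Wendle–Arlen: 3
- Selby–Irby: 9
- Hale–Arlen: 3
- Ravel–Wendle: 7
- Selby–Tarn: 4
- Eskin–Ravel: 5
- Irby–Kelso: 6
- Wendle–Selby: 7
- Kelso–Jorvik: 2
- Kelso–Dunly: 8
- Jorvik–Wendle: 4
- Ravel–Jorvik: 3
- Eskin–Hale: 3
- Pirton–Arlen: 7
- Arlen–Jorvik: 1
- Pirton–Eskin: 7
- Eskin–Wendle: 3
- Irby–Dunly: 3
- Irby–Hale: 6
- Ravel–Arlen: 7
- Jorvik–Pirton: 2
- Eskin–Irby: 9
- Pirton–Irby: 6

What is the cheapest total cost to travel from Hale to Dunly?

$9

Compare a few routes:
Hale - Arlen - Jorvik - Dunly: 3+1+7 = 11
Hale - Kelso - Dunly: 6+8 = 14
Hale - Irby - Dunly: 6+3 = 9
Hale - Pirton - Irby - Dunly: 5+6+3 = 14
The minimum is $9 via Hale - Irby - Dunly.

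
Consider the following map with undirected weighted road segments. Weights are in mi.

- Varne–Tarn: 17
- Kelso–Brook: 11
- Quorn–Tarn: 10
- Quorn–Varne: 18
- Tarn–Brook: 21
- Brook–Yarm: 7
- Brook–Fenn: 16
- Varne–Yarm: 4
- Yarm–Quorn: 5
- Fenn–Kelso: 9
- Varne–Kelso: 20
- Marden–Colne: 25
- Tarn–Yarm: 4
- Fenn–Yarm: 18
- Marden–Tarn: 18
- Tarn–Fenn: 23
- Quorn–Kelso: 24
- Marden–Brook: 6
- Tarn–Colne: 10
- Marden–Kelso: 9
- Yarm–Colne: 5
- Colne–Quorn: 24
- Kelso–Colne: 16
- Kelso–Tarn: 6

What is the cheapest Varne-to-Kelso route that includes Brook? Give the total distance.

Shortest Varne→Brook: Varne–Yarm–Brook = 11
Shortest Brook→Kelso: Brook–Kelso = 11
Total via Brook: 11 + 11 = 22 mi.

22 mi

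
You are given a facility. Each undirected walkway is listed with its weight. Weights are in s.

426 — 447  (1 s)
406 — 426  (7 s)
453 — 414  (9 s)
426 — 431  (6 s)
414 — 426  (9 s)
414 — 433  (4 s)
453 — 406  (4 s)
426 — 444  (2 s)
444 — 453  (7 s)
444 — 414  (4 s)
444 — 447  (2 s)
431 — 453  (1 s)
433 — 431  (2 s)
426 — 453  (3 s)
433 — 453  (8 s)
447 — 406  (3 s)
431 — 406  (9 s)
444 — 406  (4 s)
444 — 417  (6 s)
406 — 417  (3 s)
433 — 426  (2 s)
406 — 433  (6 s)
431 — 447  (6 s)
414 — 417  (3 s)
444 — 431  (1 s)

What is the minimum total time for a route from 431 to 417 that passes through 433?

9 s

Shortest 431→433: 431–433 = 2
Best 433 to 417: 433–414–417 costing 7
Total via 433: 2 + 7 = 9 s.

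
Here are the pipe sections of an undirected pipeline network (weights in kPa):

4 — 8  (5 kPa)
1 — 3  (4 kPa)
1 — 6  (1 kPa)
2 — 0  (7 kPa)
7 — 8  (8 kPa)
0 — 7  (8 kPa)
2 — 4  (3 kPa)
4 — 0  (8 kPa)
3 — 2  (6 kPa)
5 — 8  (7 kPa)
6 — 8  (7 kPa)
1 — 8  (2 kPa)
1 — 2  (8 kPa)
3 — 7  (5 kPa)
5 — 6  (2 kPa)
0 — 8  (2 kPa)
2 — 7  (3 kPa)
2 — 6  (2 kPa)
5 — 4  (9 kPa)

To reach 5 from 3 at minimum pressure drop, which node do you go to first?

1

Enumerating some paths:
3 → 2 → 6 → 5: 6+2+2 = 10
3 → 7 → 2 → 6 → 5: 5+3+2+2 = 12
3 → 1 → 6 → 5: 4+1+2 = 7
3 → 1 → 8 → 5: 4+2+7 = 13
Cheapest is 3 → 1 → 6 → 5 at 7 kPa.
So from 3 the first move is to 1.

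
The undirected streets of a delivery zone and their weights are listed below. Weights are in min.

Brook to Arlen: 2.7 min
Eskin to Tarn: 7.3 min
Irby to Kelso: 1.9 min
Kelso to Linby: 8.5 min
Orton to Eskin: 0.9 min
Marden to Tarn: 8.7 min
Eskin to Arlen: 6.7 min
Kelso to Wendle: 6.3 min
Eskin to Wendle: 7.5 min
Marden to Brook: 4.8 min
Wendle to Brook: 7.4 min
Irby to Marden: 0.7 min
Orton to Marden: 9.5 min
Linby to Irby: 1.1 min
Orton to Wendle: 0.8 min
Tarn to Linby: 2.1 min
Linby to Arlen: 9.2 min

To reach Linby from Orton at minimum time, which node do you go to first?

Enumerating some paths:
Orton → Eskin → Tarn → Linby: 0.9+7.3+2.1 = 10.3
Orton → Wendle → Kelso → Irby → Linby: 0.8+6.3+1.9+1.1 = 10.1
Orton → Wendle → Brook → Marden → Irby → Linby: 0.8+7.4+4.8+0.7+1.1 = 14.8
Orton → Marden → Irby → Linby: 9.5+0.7+1.1 = 11.3
Cheapest is Orton → Wendle → Kelso → Irby → Linby at 10.1 min.
So from Orton the first move is to Wendle.

Wendle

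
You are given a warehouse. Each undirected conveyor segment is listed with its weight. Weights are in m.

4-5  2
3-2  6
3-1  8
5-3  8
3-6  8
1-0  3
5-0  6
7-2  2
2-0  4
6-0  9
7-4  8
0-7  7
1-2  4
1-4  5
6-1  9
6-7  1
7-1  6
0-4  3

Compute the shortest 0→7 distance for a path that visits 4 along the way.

Shortest 0→4: 0 → 4 = 3
Best 4 to 7: 4 → 7 costing 8
Total via 4: 3 + 8 = 11 m.

11 m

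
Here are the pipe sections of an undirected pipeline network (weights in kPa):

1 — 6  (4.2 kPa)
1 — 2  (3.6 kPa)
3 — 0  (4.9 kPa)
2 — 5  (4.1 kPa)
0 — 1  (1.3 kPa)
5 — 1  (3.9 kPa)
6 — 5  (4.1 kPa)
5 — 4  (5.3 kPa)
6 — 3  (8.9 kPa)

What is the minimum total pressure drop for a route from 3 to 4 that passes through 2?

Shortest 3→2: 3 → 0 → 1 → 2 = 9.8
Best 2 to 4: 2 → 5 → 4 costing 9.4
Total via 2: 9.8 + 9.4 = 19.2 kPa.

19.2 kPa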